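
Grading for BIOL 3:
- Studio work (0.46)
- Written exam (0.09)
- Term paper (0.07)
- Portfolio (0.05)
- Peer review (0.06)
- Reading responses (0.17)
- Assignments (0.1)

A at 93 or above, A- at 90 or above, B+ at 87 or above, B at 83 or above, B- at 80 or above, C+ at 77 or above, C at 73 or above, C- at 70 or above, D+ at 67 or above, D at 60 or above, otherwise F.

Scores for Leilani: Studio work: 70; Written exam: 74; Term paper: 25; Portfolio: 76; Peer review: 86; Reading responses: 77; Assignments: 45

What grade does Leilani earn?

D+

Weighted total:
  Studio work 70 × 0.46 = 32.2
  Written exam 74 × 0.09 = 6.66
  Term paper 25 × 0.07 = 1.75
  Portfolio 76 × 0.05 = 3.8
  Peer review 86 × 0.06 = 5.16
  Reading responses 77 × 0.17 = 13.09
  Assignments 45 × 0.1 = 4.5
Sum = 67.16
67.16 is ≥ 67 and < 70 → D+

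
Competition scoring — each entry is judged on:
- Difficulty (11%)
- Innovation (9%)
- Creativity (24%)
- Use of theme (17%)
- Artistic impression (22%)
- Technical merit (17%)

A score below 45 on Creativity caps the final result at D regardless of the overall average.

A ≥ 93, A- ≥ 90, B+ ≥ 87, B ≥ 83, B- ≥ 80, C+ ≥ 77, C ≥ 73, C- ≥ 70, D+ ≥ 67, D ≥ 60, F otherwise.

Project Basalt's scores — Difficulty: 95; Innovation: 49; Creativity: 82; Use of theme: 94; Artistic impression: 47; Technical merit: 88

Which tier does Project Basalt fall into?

C

Creativity score 82 ≥ 45: minimum met.
Weighted total:
  Difficulty 95 × 0.11 = 10.45
  Innovation 49 × 0.09 = 4.41
  Creativity 82 × 0.24 = 19.68
  Use of theme 94 × 0.17 = 15.98
  Artistic impression 47 × 0.22 = 10.34
  Technical merit 88 × 0.17 = 14.96
Sum = 75.82
75.82 is ≥ 73 and < 77 → C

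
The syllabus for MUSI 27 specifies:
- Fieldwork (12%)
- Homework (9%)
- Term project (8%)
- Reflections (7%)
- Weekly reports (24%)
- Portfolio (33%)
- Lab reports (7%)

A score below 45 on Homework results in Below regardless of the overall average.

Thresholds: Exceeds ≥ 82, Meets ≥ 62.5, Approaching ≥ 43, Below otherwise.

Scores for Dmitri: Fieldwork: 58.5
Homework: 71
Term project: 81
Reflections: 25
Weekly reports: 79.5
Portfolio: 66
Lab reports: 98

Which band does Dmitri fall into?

Homework score 71 ≥ 45: minimum met.
Weighted total:
  Fieldwork 58.5 × 0.12 = 7.02
  Homework 71 × 0.09 = 6.39
  Term project 81 × 0.08 = 6.48
  Reflections 25 × 0.07 = 1.75
  Weekly reports 79.5 × 0.24 = 19.08
  Portfolio 66 × 0.33 = 21.78
  Lab reports 98 × 0.07 = 6.86
Sum = 69.36
69.36 is ≥ 62.5 and < 82 → Meets

Meets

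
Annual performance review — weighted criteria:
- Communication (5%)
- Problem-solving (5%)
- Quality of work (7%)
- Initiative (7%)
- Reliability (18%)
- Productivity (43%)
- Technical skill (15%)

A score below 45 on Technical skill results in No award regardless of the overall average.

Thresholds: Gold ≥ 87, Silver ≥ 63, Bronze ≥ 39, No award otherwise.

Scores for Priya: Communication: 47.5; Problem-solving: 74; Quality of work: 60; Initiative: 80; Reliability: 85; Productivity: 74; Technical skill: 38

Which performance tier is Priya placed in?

No award

Technical skill score 38 < 45: minimum not met.
Weighted total:
  Communication 47.5 × 0.05 = 2.375
  Problem-solving 74 × 0.05 = 3.7
  Quality of work 60 × 0.07 = 4.2
  Initiative 80 × 0.07 = 5.6
  Reliability 85 × 0.18 = 15.3
  Productivity 74 × 0.43 = 31.82
  Technical skill 38 × 0.15 = 5.7
Sum = 68.695
Because the Technical skill minimum was not met, the result is No award.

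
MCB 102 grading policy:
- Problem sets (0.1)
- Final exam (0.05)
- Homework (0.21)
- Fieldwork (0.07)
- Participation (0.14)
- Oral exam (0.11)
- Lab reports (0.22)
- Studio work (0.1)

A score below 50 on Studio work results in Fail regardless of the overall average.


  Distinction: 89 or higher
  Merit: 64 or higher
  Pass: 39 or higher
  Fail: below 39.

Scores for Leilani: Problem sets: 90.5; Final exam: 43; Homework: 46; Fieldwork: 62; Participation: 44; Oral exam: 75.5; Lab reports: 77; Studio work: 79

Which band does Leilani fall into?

Merit

Studio work score 79 ≥ 50: minimum met.
Weighted total:
  Problem sets 90.5 × 0.1 = 9.05
  Final exam 43 × 0.05 = 2.15
  Homework 46 × 0.21 = 9.66
  Fieldwork 62 × 0.07 = 4.34
  Participation 44 × 0.14 = 6.16
  Oral exam 75.5 × 0.11 = 8.305
  Lab reports 77 × 0.22 = 16.94
  Studio work 79 × 0.1 = 7.9
Sum = 64.505
64.505 is ≥ 64 and < 89 → Merit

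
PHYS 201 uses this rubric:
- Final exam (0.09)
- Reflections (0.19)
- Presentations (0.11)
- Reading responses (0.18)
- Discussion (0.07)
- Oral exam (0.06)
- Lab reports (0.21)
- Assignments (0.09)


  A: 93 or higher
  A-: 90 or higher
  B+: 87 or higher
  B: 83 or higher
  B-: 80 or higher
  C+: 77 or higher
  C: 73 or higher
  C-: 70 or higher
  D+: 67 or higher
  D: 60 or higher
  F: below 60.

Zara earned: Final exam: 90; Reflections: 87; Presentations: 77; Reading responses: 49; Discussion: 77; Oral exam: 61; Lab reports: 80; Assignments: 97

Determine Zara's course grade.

C

Weighted total:
  Final exam 90 × 0.09 = 8.1
  Reflections 87 × 0.19 = 16.53
  Presentations 77 × 0.11 = 8.47
  Reading responses 49 × 0.18 = 8.82
  Discussion 77 × 0.07 = 5.39
  Oral exam 61 × 0.06 = 3.66
  Lab reports 80 × 0.21 = 16.8
  Assignments 97 × 0.09 = 8.73
Sum = 76.5
76.5 is ≥ 73 and < 77 → C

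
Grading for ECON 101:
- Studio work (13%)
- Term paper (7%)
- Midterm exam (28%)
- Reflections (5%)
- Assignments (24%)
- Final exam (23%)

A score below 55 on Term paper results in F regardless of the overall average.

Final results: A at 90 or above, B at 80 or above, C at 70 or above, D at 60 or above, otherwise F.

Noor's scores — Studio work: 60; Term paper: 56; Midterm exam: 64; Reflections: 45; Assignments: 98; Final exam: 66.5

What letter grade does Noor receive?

Term paper score 56 ≥ 55: minimum met.
Weighted total:
  Studio work 60 × 0.13 = 7.8
  Term paper 56 × 0.07 = 3.92
  Midterm exam 64 × 0.28 = 17.92
  Reflections 45 × 0.05 = 2.25
  Assignments 98 × 0.24 = 23.52
  Final exam 66.5 × 0.23 = 15.295
Sum = 70.705
70.705 is ≥ 70 and < 80 → C

C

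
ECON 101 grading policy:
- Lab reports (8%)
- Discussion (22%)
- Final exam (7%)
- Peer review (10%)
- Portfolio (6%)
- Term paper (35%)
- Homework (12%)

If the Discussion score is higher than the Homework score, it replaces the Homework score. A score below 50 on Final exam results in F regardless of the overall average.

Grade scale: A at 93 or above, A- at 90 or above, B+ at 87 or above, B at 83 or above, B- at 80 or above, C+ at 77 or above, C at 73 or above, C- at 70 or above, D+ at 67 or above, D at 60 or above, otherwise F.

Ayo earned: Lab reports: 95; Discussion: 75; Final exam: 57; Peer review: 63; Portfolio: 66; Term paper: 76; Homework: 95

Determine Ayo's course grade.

Discussion (75) ≤ Homework (95), so Homework stays at 95.
Final exam score 57 ≥ 50: minimum met.
Weighted total:
  Lab reports 95 × 0.08 = 7.6
  Discussion 75 × 0.22 = 16.5
  Final exam 57 × 0.07 = 3.99
  Peer review 63 × 0.1 = 6.3
  Portfolio 66 × 0.06 = 3.96
  Term paper 76 × 0.35 = 26.6
  Homework 95 × 0.12 = 11.4
Sum = 76.35
76.35 is ≥ 73 and < 77 → C

C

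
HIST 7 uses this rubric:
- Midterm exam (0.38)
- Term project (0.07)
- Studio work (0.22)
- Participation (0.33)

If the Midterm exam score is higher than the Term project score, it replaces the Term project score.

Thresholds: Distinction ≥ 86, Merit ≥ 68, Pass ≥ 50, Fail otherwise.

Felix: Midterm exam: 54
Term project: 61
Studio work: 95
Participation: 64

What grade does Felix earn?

Midterm exam (54) ≤ Term project (61), so Term project stays at 61.
Weighted total:
  Midterm exam 54 × 0.38 = 20.52
  Term project 61 × 0.07 = 4.27
  Studio work 95 × 0.22 = 20.9
  Participation 64 × 0.33 = 21.12
Sum = 66.81
66.81 is ≥ 50 and < 68 → Pass

Pass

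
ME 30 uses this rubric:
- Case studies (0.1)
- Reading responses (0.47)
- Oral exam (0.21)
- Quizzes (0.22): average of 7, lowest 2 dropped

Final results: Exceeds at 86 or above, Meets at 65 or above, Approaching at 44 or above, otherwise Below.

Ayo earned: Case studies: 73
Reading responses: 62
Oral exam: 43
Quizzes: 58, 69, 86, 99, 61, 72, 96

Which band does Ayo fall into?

Approaching

Quizzes: drop 58, 61 → average of remaining 5 = 422/5 = 84.4
Weighted total:
  Case studies 73 × 0.1 = 7.3
  Reading responses 62 × 0.47 = 29.14
  Oral exam 43 × 0.21 = 9.03
  Quizzes 84.4 × 0.22 = 18.568
Sum = 64.038
64.038 is ≥ 44 and < 65 → Approaching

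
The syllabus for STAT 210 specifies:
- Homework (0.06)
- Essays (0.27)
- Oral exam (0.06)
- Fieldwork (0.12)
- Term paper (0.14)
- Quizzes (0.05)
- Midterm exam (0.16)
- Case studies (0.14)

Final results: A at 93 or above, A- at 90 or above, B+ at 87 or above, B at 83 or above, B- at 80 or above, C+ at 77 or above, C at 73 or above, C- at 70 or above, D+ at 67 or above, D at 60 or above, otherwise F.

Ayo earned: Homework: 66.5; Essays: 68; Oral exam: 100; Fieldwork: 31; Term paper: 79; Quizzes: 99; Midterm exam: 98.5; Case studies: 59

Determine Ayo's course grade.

C-

Weighted total:
  Homework 66.5 × 0.06 = 3.99
  Essays 68 × 0.27 = 18.36
  Oral exam 100 × 0.06 = 6
  Fieldwork 31 × 0.12 = 3.72
  Term paper 79 × 0.14 = 11.06
  Quizzes 99 × 0.05 = 4.95
  Midterm exam 98.5 × 0.16 = 15.76
  Case studies 59 × 0.14 = 8.26
Sum = 72.1
72.1 is ≥ 70 and < 73 → C-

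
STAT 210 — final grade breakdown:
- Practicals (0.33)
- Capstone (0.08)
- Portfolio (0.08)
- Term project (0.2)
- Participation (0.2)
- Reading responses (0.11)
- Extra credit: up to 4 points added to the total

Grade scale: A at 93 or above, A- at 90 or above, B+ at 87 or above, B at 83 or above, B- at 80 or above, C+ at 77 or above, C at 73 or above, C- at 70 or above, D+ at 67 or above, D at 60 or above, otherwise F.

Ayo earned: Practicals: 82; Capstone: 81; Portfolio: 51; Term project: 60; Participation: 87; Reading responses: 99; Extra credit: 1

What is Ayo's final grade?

C+

Weighted total:
  Practicals 82 × 0.33 = 27.06
  Capstone 81 × 0.08 = 6.48
  Portfolio 51 × 0.08 = 4.08
  Term project 60 × 0.2 = 12
  Participation 87 × 0.2 = 17.4
  Reading responses 99 × 0.11 = 10.89
Sum = 77.91
Extra credit: 77.91 + 1 = 78.91
78.91 is ≥ 77 and < 80 → C+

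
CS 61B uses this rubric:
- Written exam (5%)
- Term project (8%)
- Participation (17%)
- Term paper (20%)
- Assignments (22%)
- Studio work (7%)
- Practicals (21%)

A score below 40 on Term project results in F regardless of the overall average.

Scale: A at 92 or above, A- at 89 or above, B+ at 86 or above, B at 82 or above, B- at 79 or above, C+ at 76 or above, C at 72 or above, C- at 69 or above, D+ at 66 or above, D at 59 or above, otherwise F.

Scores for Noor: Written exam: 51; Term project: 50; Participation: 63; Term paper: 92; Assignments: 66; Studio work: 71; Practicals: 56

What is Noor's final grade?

D+

Term project score 50 ≥ 40: minimum met.
Weighted total:
  Written exam 51 × 0.05 = 2.55
  Term project 50 × 0.08 = 4
  Participation 63 × 0.17 = 10.71
  Term paper 92 × 0.2 = 18.4
  Assignments 66 × 0.22 = 14.52
  Studio work 71 × 0.07 = 4.97
  Practicals 56 × 0.21 = 11.76
Sum = 66.91
66.91 is ≥ 66 and < 69 → D+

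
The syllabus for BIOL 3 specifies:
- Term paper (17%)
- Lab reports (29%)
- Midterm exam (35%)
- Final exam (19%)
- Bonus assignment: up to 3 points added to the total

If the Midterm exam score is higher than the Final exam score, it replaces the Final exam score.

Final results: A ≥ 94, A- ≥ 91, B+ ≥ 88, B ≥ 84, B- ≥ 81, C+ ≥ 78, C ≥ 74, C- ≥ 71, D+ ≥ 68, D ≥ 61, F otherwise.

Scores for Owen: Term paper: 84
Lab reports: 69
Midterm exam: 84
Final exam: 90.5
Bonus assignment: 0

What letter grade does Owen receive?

C+

Midterm exam (84) ≤ Final exam (90.5), so Final exam stays at 90.5.
Weighted total:
  Term paper 84 × 0.17 = 14.28
  Lab reports 69 × 0.29 = 20.01
  Midterm exam 84 × 0.35 = 29.4
  Final exam 90.5 × 0.19 = 17.195
Sum = 80.885
Bonus assignment: 80.885 + 0 = 80.885
80.885 is ≥ 78 and < 81 → C+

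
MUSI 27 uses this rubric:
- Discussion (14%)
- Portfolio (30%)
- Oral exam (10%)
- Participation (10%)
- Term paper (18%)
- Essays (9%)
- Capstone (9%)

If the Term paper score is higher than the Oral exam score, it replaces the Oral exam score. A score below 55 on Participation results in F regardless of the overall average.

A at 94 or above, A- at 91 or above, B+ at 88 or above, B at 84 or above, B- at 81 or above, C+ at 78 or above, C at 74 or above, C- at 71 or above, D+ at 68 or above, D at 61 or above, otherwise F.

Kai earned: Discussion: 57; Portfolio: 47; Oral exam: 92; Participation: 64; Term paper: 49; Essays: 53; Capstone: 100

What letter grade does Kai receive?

F

Term paper (49) ≤ Oral exam (92), so Oral exam stays at 92.
Participation score 64 ≥ 55: minimum met.
Weighted total:
  Discussion 57 × 0.14 = 7.98
  Portfolio 47 × 0.3 = 14.1
  Oral exam 92 × 0.1 = 9.2
  Participation 64 × 0.1 = 6.4
  Term paper 49 × 0.18 = 8.82
  Essays 53 × 0.09 = 4.77
  Capstone 100 × 0.09 = 9
Sum = 60.27
60.27 < 61 → F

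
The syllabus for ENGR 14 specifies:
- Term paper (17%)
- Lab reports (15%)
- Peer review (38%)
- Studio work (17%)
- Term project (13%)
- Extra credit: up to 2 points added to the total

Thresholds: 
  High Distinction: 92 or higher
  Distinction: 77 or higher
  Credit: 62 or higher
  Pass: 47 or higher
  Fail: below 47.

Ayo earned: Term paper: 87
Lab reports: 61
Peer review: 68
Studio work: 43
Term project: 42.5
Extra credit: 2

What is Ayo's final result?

Credit

Weighted total:
  Term paper 87 × 0.17 = 14.79
  Lab reports 61 × 0.15 = 9.15
  Peer review 68 × 0.38 = 25.84
  Studio work 43 × 0.17 = 7.31
  Term project 42.5 × 0.13 = 5.525
Sum = 62.615
Extra credit: 62.615 + 2 = 64.615
64.615 is ≥ 62 and < 77 → Credit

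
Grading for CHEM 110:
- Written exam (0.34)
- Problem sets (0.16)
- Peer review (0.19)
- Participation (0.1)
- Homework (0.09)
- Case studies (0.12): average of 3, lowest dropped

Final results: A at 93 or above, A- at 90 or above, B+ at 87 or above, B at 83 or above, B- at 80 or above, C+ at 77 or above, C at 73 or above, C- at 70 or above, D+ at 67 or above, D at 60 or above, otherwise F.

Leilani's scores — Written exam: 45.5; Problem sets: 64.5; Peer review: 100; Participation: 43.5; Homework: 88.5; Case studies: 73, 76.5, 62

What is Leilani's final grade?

D

Case studies: drop 62 → average of remaining 2 = 149.5/2 = 74.75
Weighted total:
  Written exam 45.5 × 0.34 = 15.47
  Problem sets 64.5 × 0.16 = 10.32
  Peer review 100 × 0.19 = 19
  Participation 43.5 × 0.1 = 4.35
  Homework 88.5 × 0.09 = 7.965
  Case studies 74.75 × 0.12 = 8.97
Sum = 66.075
66.075 is ≥ 60 and < 67 → D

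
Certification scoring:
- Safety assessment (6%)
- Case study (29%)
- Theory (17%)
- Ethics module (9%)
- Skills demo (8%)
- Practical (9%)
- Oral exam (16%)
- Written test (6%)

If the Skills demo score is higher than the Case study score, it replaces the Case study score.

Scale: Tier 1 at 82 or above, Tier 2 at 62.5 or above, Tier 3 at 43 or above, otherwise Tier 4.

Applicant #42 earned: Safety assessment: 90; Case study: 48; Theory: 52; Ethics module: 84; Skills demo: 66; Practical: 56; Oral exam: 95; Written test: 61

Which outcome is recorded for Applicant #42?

Skills demo (66) > Case study (48), so Case study counts as 66.
Weighted total:
  Safety assessment 90 × 0.06 = 5.4
  Case study 66 × 0.29 = 19.14
  Theory 52 × 0.17 = 8.84
  Ethics module 84 × 0.09 = 7.56
  Skills demo 66 × 0.08 = 5.28
  Practical 56 × 0.09 = 5.04
  Oral exam 95 × 0.16 = 15.2
  Written test 61 × 0.06 = 3.66
Sum = 70.12
70.12 is ≥ 62.5 and < 82 → Tier 2

Tier 2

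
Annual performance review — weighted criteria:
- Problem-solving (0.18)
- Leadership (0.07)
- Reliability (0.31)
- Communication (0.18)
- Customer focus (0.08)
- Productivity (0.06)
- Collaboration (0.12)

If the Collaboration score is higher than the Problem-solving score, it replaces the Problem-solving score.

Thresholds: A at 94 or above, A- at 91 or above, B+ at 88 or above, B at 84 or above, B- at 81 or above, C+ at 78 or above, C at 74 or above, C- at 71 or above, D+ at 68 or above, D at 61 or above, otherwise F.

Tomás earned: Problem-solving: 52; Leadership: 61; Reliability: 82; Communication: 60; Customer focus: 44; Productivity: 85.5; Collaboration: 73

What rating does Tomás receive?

C-

Collaboration (73) > Problem-solving (52), so Problem-solving counts as 73.
Weighted total:
  Problem-solving 73 × 0.18 = 13.14
  Leadership 61 × 0.07 = 4.27
  Reliability 82 × 0.31 = 25.42
  Communication 60 × 0.18 = 10.8
  Customer focus 44 × 0.08 = 3.52
  Productivity 85.5 × 0.06 = 5.13
  Collaboration 73 × 0.12 = 8.76
Sum = 71.04
71.04 is ≥ 71 and < 74 → C-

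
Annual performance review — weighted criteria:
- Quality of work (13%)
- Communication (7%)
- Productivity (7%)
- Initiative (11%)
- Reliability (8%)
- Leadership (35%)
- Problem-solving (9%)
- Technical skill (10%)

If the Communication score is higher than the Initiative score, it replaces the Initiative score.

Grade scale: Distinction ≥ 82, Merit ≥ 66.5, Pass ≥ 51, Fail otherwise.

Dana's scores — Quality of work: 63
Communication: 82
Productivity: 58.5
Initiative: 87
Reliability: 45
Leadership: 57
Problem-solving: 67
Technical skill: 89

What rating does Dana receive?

Pass

Communication (82) ≤ Initiative (87), so Initiative stays at 87.
Weighted total:
  Quality of work 63 × 0.13 = 8.19
  Communication 82 × 0.07 = 5.74
  Productivity 58.5 × 0.07 = 4.095
  Initiative 87 × 0.11 = 9.57
  Reliability 45 × 0.08 = 3.6
  Leadership 57 × 0.35 = 19.95
  Problem-solving 67 × 0.09 = 6.03
  Technical skill 89 × 0.1 = 8.9
Sum = 66.075
66.075 is ≥ 51 and < 66.5 → Pass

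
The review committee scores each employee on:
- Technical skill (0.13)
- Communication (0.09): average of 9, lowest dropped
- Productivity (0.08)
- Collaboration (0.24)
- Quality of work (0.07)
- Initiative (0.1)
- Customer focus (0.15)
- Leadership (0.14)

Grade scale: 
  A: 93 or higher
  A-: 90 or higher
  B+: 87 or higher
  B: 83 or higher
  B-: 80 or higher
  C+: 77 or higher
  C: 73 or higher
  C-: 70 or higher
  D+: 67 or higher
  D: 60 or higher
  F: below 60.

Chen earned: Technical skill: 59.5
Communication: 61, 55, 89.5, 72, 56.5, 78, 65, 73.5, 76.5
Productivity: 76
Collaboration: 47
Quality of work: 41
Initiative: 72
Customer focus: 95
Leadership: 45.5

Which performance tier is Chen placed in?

Communication: drop 55 → average of remaining 8 = 572/8 = 71.5
Weighted total:
  Technical skill 59.5 × 0.13 = 7.735
  Communication 71.5 × 0.09 = 6.435
  Productivity 76 × 0.08 = 6.08
  Collaboration 47 × 0.24 = 11.28
  Quality of work 41 × 0.07 = 2.87
  Initiative 72 × 0.1 = 7.2
  Customer focus 95 × 0.15 = 14.25
  Leadership 45.5 × 0.14 = 6.37
Sum = 62.22
62.22 is ≥ 60 and < 67 → D

D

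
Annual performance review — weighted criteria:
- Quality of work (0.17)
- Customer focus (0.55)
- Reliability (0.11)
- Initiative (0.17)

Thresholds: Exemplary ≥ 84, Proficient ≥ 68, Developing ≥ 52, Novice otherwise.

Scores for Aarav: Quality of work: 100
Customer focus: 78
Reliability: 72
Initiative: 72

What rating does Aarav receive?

Weighted total:
  Quality of work 100 × 0.17 = 17
  Customer focus 78 × 0.55 = 42.9
  Reliability 72 × 0.11 = 7.92
  Initiative 72 × 0.17 = 12.24
Sum = 80.06
80.06 is ≥ 68 and < 84 → Proficient

Proficient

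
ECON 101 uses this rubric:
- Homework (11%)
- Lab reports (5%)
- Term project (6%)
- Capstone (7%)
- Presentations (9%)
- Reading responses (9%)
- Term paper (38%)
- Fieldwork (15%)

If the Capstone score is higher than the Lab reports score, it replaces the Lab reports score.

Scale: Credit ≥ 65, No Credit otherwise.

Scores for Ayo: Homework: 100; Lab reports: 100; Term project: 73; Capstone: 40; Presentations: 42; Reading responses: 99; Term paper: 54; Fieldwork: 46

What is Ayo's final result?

Capstone (40) ≤ Lab reports (100), so Lab reports stays at 100.
Weighted total:
  Homework 100 × 0.11 = 11
  Lab reports 100 × 0.05 = 5
  Term project 73 × 0.06 = 4.38
  Capstone 40 × 0.07 = 2.8
  Presentations 42 × 0.09 = 3.78
  Reading responses 99 × 0.09 = 8.91
  Term paper 54 × 0.38 = 20.52
  Fieldwork 46 × 0.15 = 6.9
Sum = 63.29
63.29 < 65 → No Credit

No Credit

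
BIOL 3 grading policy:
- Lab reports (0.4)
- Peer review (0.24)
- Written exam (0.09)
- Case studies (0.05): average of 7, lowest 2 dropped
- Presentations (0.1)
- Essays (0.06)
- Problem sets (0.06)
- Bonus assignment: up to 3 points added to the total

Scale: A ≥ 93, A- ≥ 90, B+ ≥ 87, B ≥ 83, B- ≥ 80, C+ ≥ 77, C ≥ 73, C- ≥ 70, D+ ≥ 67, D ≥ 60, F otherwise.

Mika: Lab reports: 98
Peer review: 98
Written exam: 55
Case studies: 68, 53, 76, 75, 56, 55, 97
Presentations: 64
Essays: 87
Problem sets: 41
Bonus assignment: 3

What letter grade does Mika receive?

Case studies: drop 53, 55 → average of remaining 5 = 372/5 = 74.4
Weighted total:
  Lab reports 98 × 0.4 = 39.2
  Peer review 98 × 0.24 = 23.52
  Written exam 55 × 0.09 = 4.95
  Case studies 74.4 × 0.05 = 3.72
  Presentations 64 × 0.1 = 6.4
  Essays 87 × 0.06 = 5.22
  Problem sets 41 × 0.06 = 2.46
Sum = 85.47
Bonus assignment: 85.47 + 3 = 88.47
88.47 is ≥ 87 and < 90 → B+

B+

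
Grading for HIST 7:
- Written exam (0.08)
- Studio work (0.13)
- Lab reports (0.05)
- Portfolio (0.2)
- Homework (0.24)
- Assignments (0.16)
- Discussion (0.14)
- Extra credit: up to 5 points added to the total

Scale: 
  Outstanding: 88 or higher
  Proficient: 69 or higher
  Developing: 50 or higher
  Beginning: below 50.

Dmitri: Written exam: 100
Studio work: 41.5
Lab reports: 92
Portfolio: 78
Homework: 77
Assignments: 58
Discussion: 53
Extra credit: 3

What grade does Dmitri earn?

Proficient

Weighted total:
  Written exam 100 × 0.08 = 8
  Studio work 41.5 × 0.13 = 5.395
  Lab reports 92 × 0.05 = 4.6
  Portfolio 78 × 0.2 = 15.6
  Homework 77 × 0.24 = 18.48
  Assignments 58 × 0.16 = 9.28
  Discussion 53 × 0.14 = 7.42
Sum = 68.775
Extra credit: 68.775 + 3 = 71.775
71.775 is ≥ 69 and < 88 → Proficient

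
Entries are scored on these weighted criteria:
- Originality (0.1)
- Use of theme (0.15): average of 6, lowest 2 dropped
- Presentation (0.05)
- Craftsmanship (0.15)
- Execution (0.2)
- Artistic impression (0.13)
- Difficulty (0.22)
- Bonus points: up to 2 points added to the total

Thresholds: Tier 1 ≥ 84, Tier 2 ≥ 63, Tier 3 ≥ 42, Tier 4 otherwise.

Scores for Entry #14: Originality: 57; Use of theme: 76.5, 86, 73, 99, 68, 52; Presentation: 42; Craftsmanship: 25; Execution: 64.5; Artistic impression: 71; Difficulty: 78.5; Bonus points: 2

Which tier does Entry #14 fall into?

Tier 2

Use of theme: drop 52, 68 → average of remaining 4 = 334.5/4 = 83.625
Weighted total:
  Originality 57 × 0.1 = 5.7
  Use of theme 83.625 × 0.15 = 12.54375
  Presentation 42 × 0.05 = 2.1
  Craftsmanship 25 × 0.15 = 3.75
  Execution 64.5 × 0.2 = 12.9
  Artistic impression 71 × 0.13 = 9.23
  Difficulty 78.5 × 0.22 = 17.27
Sum = 63.49375
Bonus points: 63.49375 + 2 = 65.49375
65.49375 is ≥ 63 and < 84 → Tier 2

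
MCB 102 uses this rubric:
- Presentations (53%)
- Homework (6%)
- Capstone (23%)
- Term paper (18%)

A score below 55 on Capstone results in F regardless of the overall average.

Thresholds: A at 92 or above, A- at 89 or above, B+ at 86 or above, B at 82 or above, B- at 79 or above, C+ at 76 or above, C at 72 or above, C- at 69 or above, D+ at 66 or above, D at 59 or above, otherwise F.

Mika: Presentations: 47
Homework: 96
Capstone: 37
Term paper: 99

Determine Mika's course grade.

F

Capstone score 37 < 55: minimum not met.
Weighted total:
  Presentations 47 × 0.53 = 24.91
  Homework 96 × 0.06 = 5.76
  Capstone 37 × 0.23 = 8.51
  Term paper 99 × 0.18 = 17.82
Sum = 57
Because the Capstone minimum was not met, the result is F.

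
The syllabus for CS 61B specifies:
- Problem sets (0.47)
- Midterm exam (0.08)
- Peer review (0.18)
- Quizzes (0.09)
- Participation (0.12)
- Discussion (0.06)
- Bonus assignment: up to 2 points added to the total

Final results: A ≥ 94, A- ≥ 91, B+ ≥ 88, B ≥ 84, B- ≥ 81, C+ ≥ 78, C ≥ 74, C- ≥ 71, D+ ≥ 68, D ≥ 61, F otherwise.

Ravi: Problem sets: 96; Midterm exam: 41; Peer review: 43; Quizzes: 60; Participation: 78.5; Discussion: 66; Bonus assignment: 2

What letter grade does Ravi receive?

Weighted total:
  Problem sets 96 × 0.47 = 45.12
  Midterm exam 41 × 0.08 = 3.28
  Peer review 43 × 0.18 = 7.74
  Quizzes 60 × 0.09 = 5.4
  Participation 78.5 × 0.12 = 9.42
  Discussion 66 × 0.06 = 3.96
Sum = 74.92
Bonus assignment: 74.92 + 2 = 76.92
76.92 is ≥ 74 and < 78 → C

C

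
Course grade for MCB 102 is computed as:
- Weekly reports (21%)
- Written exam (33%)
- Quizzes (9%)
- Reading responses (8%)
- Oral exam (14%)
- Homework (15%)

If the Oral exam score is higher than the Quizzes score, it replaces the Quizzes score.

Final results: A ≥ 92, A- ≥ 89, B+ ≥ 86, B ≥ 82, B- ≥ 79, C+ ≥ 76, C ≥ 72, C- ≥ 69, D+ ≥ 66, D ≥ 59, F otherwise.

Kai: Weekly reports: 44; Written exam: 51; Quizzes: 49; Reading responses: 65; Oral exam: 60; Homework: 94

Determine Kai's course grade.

Oral exam (60) > Quizzes (49), so Quizzes counts as 60.
Weighted total:
  Weekly reports 44 × 0.21 = 9.24
  Written exam 51 × 0.33 = 16.83
  Quizzes 60 × 0.09 = 5.4
  Reading responses 65 × 0.08 = 5.2
  Oral exam 60 × 0.14 = 8.4
  Homework 94 × 0.15 = 14.1
Sum = 59.17
59.17 is ≥ 59 and < 66 → D

D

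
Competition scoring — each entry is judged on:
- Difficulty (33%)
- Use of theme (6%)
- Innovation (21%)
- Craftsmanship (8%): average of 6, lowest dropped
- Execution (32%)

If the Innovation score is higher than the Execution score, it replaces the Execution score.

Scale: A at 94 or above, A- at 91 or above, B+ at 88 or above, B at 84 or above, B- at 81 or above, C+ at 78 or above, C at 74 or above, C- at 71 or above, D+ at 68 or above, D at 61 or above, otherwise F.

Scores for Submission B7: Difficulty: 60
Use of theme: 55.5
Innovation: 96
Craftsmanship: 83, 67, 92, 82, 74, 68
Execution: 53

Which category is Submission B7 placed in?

C+

Craftsmanship: drop 67 → average of remaining 5 = 399/5 = 79.8
Innovation (96) > Execution (53), so Execution counts as 96.
Weighted total:
  Difficulty 60 × 0.33 = 19.8
  Use of theme 55.5 × 0.06 = 3.33
  Innovation 96 × 0.21 = 20.16
  Craftsmanship 79.8 × 0.08 = 6.384
  Execution 96 × 0.32 = 30.72
Sum = 80.394
80.394 is ≥ 78 and < 81 → C+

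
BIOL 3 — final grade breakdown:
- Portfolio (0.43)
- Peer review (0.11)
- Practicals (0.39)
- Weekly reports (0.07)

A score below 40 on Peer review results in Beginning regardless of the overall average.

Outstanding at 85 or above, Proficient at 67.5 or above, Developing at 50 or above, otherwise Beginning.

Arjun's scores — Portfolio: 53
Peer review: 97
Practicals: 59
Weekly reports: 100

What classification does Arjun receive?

Peer review score 97 ≥ 40: minimum met.
Weighted total:
  Portfolio 53 × 0.43 = 22.79
  Peer review 97 × 0.11 = 10.67
  Practicals 59 × 0.39 = 23.01
  Weekly reports 100 × 0.07 = 7
Sum = 63.47
63.47 is ≥ 50 and < 67.5 → Developing

Developing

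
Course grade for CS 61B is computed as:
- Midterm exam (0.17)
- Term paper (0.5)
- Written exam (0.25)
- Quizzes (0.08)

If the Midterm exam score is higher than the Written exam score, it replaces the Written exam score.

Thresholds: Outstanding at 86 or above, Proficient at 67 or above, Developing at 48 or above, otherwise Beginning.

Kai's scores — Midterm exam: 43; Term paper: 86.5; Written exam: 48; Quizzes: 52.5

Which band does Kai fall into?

Midterm exam (43) ≤ Written exam (48), so Written exam stays at 48.
Weighted total:
  Midterm exam 43 × 0.17 = 7.31
  Term paper 86.5 × 0.5 = 43.25
  Written exam 48 × 0.25 = 12
  Quizzes 52.5 × 0.08 = 4.2
Sum = 66.76
66.76 is ≥ 48 and < 67 → Developing

Developing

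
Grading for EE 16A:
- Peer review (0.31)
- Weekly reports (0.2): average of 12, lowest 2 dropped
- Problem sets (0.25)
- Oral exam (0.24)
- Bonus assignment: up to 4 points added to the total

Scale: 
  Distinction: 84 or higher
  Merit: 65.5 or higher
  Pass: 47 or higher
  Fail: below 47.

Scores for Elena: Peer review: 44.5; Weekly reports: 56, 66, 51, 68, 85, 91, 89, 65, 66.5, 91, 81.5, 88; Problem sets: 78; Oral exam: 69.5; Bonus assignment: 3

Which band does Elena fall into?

Weekly reports: drop 51, 56 → average of remaining 10 = 791/10 = 79.1
Weighted total:
  Peer review 44.5 × 0.31 = 13.795
  Weekly reports 79.1 × 0.2 = 15.82
  Problem sets 78 × 0.25 = 19.5
  Oral exam 69.5 × 0.24 = 16.68
Sum = 65.795
Bonus assignment: 65.795 + 3 = 68.795
68.795 is ≥ 65.5 and < 84 → Merit

Merit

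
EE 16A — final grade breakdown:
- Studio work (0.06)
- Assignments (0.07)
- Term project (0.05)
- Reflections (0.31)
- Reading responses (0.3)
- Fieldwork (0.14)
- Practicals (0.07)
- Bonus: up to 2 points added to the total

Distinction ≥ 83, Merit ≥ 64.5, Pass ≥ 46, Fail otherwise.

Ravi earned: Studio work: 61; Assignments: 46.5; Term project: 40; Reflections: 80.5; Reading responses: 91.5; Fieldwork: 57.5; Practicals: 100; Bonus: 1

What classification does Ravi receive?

Weighted total:
  Studio work 61 × 0.06 = 3.66
  Assignments 46.5 × 0.07 = 3.255
  Term project 40 × 0.05 = 2
  Reflections 80.5 × 0.31 = 24.955
  Reading responses 91.5 × 0.3 = 27.45
  Fieldwork 57.5 × 0.14 = 8.05
  Practicals 100 × 0.07 = 7
Sum = 76.37
Bonus: 76.37 + 1 = 77.37
77.37 is ≥ 64.5 and < 83 → Merit

Merit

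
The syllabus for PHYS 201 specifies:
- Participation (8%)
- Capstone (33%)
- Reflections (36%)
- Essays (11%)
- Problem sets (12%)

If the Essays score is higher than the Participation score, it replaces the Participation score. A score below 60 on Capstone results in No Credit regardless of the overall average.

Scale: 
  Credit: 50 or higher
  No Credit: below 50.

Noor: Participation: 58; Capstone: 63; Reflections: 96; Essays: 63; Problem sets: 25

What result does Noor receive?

Credit

Essays (63) > Participation (58), so Participation counts as 63.
Capstone score 63 ≥ 60: minimum met.
Weighted total:
  Participation 63 × 0.08 = 5.04
  Capstone 63 × 0.33 = 20.79
  Reflections 96 × 0.36 = 34.56
  Essays 63 × 0.11 = 6.93
  Problem sets 25 × 0.12 = 3
Sum = 70.32
70.32 ≥ 50 → Credit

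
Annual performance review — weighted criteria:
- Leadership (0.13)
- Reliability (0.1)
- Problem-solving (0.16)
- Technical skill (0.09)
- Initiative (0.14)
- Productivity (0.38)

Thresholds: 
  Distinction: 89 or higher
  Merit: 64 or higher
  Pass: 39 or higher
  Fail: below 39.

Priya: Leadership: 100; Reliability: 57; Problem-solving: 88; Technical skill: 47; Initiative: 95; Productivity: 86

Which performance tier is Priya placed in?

Merit

Weighted total:
  Leadership 100 × 0.13 = 13
  Reliability 57 × 0.1 = 5.7
  Problem-solving 88 × 0.16 = 14.08
  Technical skill 47 × 0.09 = 4.23
  Initiative 95 × 0.14 = 13.3
  Productivity 86 × 0.38 = 32.68
Sum = 82.99
82.99 is ≥ 64 and < 89 → Merit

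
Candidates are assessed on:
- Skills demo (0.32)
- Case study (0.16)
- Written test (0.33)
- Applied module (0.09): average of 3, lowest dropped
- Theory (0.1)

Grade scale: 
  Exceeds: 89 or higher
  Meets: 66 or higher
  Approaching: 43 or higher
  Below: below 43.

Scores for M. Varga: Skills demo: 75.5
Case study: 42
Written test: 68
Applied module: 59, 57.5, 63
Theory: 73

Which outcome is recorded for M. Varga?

Applied module: drop 57.5 → average of remaining 2 = 122/2 = 61
Weighted total:
  Skills demo 75.5 × 0.32 = 24.16
  Case study 42 × 0.16 = 6.72
  Written test 68 × 0.33 = 22.44
  Applied module 61 × 0.09 = 5.49
  Theory 73 × 0.1 = 7.3
Sum = 66.11
66.11 is ≥ 66 and < 89 → Meets

Meets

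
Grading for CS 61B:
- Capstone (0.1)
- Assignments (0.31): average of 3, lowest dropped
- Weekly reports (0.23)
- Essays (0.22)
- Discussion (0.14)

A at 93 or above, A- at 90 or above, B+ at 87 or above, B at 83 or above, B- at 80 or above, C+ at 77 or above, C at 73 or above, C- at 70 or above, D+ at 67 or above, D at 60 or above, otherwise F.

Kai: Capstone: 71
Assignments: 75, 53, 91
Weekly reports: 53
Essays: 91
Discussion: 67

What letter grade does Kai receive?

C

Assignments: drop 53 → average of remaining 2 = 166/2 = 83
Weighted total:
  Capstone 71 × 0.1 = 7.1
  Assignments 83 × 0.31 = 25.73
  Weekly reports 53 × 0.23 = 12.19
  Essays 91 × 0.22 = 20.02
  Discussion 67 × 0.14 = 9.38
Sum = 74.42
74.42 is ≥ 73 and < 77 → C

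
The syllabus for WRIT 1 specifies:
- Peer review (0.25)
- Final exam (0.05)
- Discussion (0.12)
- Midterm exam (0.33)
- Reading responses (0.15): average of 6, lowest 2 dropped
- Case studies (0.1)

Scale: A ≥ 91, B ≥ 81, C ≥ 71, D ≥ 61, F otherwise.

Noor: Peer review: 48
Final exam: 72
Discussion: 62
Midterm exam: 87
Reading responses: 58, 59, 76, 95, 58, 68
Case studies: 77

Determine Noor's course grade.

Reading responses: drop 58, 58 → average of remaining 4 = 298/4 = 74.5
Weighted total:
  Peer review 48 × 0.25 = 12
  Final exam 72 × 0.05 = 3.6
  Discussion 62 × 0.12 = 7.44
  Midterm exam 87 × 0.33 = 28.71
  Reading responses 74.5 × 0.15 = 11.175
  Case studies 77 × 0.1 = 7.7
Sum = 70.625
70.625 is ≥ 61 and < 71 → D

D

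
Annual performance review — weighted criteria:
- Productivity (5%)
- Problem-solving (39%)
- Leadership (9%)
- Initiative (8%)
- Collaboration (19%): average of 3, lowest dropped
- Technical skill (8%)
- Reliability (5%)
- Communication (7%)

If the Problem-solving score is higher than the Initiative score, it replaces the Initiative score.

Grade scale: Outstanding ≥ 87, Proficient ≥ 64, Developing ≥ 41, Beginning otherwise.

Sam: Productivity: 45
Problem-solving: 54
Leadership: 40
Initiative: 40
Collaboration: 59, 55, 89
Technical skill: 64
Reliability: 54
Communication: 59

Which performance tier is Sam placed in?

Collaboration: drop 55 → average of remaining 2 = 148/2 = 74
Problem-solving (54) > Initiative (40), so Initiative counts as 54.
Weighted total:
  Productivity 45 × 0.05 = 2.25
  Problem-solving 54 × 0.39 = 21.06
  Leadership 40 × 0.09 = 3.6
  Initiative 54 × 0.08 = 4.32
  Collaboration 74 × 0.19 = 14.06
  Technical skill 64 × 0.08 = 5.12
  Reliability 54 × 0.05 = 2.7
  Communication 59 × 0.07 = 4.13
Sum = 57.24
57.24 is ≥ 41 and < 64 → Developing

Developing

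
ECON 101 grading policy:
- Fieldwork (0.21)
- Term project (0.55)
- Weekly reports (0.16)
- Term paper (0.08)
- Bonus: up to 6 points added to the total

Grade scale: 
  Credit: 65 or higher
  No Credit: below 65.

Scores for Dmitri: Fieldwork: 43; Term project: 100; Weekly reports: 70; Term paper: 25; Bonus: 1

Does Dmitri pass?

Credit

Weighted total:
  Fieldwork 43 × 0.21 = 9.03
  Term project 100 × 0.55 = 55
  Weekly reports 70 × 0.16 = 11.2
  Term paper 25 × 0.08 = 2
Sum = 77.23
Bonus: 77.23 + 1 = 78.23
78.23 ≥ 65 → Credit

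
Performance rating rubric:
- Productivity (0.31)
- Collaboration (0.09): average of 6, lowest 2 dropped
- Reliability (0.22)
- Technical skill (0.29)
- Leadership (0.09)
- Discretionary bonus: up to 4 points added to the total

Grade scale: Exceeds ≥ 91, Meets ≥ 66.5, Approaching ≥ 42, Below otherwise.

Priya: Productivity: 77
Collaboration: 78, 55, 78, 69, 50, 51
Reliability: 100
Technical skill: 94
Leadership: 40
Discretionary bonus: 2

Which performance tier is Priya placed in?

Meets

Collaboration: drop 50, 51 → average of remaining 4 = 280/4 = 70
Weighted total:
  Productivity 77 × 0.31 = 23.87
  Collaboration 70 × 0.09 = 6.3
  Reliability 100 × 0.22 = 22
  Technical skill 94 × 0.29 = 27.26
  Leadership 40 × 0.09 = 3.6
Sum = 83.03
Discretionary bonus: 83.03 + 2 = 85.03
85.03 is ≥ 66.5 and < 91 → Meets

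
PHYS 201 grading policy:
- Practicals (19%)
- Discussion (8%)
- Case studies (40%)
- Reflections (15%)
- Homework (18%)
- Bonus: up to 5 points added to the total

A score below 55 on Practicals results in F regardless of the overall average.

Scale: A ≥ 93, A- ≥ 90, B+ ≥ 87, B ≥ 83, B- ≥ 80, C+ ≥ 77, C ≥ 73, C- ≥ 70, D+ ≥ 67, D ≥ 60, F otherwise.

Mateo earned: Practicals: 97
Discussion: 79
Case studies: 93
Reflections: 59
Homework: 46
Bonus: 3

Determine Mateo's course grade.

B-

Practicals score 97 ≥ 55: minimum met.
Weighted total:
  Practicals 97 × 0.19 = 18.43
  Discussion 79 × 0.08 = 6.32
  Case studies 93 × 0.4 = 37.2
  Reflections 59 × 0.15 = 8.85
  Homework 46 × 0.18 = 8.28
Sum = 79.08
Bonus: 79.08 + 3 = 82.08
82.08 is ≥ 80 and < 83 → B-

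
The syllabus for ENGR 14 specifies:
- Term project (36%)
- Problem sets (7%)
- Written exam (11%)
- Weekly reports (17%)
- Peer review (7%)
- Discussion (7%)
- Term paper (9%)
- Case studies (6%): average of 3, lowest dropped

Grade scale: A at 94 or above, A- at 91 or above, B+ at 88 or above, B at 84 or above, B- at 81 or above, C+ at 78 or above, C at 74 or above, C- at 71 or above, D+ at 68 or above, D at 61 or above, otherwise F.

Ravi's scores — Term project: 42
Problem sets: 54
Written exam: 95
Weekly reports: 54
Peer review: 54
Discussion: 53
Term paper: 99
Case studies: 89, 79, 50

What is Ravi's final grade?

F

Case studies: drop 50 → average of remaining 2 = 168/2 = 84
Weighted total:
  Term project 42 × 0.36 = 15.12
  Problem sets 54 × 0.07 = 3.78
  Written exam 95 × 0.11 = 10.45
  Weekly reports 54 × 0.17 = 9.18
  Peer review 54 × 0.07 = 3.78
  Discussion 53 × 0.07 = 3.71
  Term paper 99 × 0.09 = 8.91
  Case studies 84 × 0.06 = 5.04
Sum = 59.97
59.97 < 61 → F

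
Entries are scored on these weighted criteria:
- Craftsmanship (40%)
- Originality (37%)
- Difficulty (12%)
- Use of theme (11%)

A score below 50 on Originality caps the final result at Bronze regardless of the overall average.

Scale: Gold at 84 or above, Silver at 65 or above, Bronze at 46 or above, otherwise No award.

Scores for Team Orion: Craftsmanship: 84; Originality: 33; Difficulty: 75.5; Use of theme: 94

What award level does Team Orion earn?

Bronze

Originality score 33 < 50: minimum not met.
Weighted total:
  Craftsmanship 84 × 0.4 = 33.6
  Originality 33 × 0.37 = 12.21
  Difficulty 75.5 × 0.12 = 9.06
  Use of theme 94 × 0.11 = 10.34
Sum = 65.21
65.21 would be Silver; cap at Bronze applies → Bronze.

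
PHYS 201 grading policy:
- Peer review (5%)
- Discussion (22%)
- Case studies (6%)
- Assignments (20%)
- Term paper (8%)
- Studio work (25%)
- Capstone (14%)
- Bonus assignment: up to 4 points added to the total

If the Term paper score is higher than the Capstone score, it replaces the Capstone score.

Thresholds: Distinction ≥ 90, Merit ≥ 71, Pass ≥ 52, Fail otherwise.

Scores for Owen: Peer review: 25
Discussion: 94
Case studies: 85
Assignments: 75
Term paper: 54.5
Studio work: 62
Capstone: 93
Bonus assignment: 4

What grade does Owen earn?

Term paper (54.5) ≤ Capstone (93), so Capstone stays at 93.
Weighted total:
  Peer review 25 × 0.05 = 1.25
  Discussion 94 × 0.22 = 20.68
  Case studies 85 × 0.06 = 5.1
  Assignments 75 × 0.2 = 15
  Term paper 54.5 × 0.08 = 4.36
  Studio work 62 × 0.25 = 15.5
  Capstone 93 × 0.14 = 13.02
Sum = 74.91
Bonus assignment: 74.91 + 4 = 78.91
78.91 is ≥ 71 and < 90 → Merit

Merit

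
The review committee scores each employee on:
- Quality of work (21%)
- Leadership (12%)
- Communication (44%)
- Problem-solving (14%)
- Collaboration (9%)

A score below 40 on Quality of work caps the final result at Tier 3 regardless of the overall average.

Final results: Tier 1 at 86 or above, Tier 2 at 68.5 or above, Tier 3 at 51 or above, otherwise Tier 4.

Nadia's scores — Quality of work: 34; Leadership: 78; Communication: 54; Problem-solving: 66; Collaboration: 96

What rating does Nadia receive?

Quality of work score 34 < 40: minimum not met.
Weighted total:
  Quality of work 34 × 0.21 = 7.14
  Leadership 78 × 0.12 = 9.36
  Communication 54 × 0.44 = 23.76
  Problem-solving 66 × 0.14 = 9.24
  Collaboration 96 × 0.09 = 8.64
Sum = 58.14
58.14 would be Tier 3; cap at Tier 3 applies → Tier 3.

Tier 3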